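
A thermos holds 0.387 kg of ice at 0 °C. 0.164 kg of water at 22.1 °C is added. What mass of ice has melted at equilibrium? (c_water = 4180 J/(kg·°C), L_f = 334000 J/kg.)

m_melted ≈ 0.0454 kg

Water can give up m c ΔT = 0.164·4180·22.1 = 15150 J before reaching 0 °C.
Fully melting the ice requires m_ice L_f = 0.387·334000 = 129258 J.
15150 J < 129258 J, so only part of the ice melts and the system sits at 0 °C.
m_melt = 15150 / L_f = 0.04536 kg.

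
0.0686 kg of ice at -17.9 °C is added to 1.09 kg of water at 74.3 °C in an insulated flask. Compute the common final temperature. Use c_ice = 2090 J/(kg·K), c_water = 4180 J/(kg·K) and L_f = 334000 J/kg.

Taking heat into each body as positive, Σ m c ΔT = 0:
warm ice to 0 °C: 0.0686×2090×(0 − (-17.9)) = 2566.4
  fusion: m_ice L_f = 0.0686×334000 = 22912
  warm the meltwater: 286.75 T
  water cools: 1.09×4180×(T − 74.3) = 4556.2(T − 74.3)
4842.9 T = 338526 − 25479 = 313047
T ≈ 64.64 °C (positive, so assuming full melt was valid).

T_f ≈ 64.6 °C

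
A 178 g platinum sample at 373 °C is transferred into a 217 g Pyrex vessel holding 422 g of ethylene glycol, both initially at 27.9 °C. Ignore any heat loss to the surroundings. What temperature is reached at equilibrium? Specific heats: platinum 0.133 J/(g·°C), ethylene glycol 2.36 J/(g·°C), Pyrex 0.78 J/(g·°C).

Setting the total heat transfer to zero:
178*0.133*(T − 373) + 422*2.36*(T − 27.9) + 217*0.78*(T − 27.9) = 0
1188.9 T = 41339
T ≈ 34.77 °C

T_f ≈ 34.8 °C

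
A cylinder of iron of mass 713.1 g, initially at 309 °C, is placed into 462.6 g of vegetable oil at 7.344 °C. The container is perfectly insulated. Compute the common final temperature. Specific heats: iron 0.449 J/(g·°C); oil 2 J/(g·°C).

T_f ≈ 84.9 °C

With ΣQ=0 the equilibrium temperature is the m·c-weighted mean:
T_f = (320.18×309 + 925.2×7.344) / (320.18 + 925.2)
    = 105731 / 1245.4 ≈ 84.90 °C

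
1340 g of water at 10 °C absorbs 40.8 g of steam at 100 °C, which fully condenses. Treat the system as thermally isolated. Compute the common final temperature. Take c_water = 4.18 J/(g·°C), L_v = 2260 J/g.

T_f ≈ 28.6 °C

Setting the total heat transfer to zero:
steam→water at 100 °C releases m L_v = 40.8×2260 = 92208
  condensate cools 100→T: 40.8×4.18×(T − 100) = 170.54(T − 100)
  water warms: 1340×4.18×(T − 10) = 5601.2(T − 10)
5771.7 T = 92208 + 17054 + 56012 = 165274
T ≈ 28.64 °C (< 100 °C, so full condensation is consistent).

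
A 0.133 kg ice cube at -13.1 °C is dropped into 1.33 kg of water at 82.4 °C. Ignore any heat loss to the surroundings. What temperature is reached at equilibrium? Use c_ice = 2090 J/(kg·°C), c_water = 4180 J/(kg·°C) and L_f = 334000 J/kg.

T_f ≈ 67.0 °C

Taking heat into each body as positive, Σ m c ΔT = 0:
ice -13.1→0 °C: 0.133×2090×13.1 = 3641.4; melt ice: 0.133×334000 = 44422; warm the meltwater: 555.94 T; water cools: 1.33×4180×(T − 82.4) = 5559.4(T − 82.4)
6115.3 T = 458095 − 48063 = 410031
T ≈ 67.05 °C. Since T > 0 °C, the all-ice-melts assumption holds.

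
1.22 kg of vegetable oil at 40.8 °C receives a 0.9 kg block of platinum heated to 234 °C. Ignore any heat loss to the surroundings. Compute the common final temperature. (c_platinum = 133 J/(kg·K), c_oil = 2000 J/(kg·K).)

T_f ≈ 49.8 °C

Heat lost by the platinum equals heat gained by the oil:
0.9×133×(234 − T) = 1.22×2000×(T − 40.8)
119.7(234 − T) = 2440(T − 40.8)
2559.7 T = 127562  ⇒  T ≈ 49.83 °C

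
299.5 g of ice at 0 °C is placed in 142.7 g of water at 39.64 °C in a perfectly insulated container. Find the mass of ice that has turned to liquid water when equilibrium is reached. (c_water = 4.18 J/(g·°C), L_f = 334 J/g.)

m_melted ≈ 70.8 g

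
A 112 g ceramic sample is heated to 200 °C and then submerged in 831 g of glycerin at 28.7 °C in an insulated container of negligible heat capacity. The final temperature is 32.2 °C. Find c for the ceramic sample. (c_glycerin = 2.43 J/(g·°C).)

Setting the total heat transfer to zero:
112×c×(32.2 − 200) + 831×2.43×(32.2 − 28.7) = 0
-18794 c = -7067.7
c = -7067.7/-18794 ≈ 0.3761 J/(g·°C)

c ≈ 0.376 J/(g·°C)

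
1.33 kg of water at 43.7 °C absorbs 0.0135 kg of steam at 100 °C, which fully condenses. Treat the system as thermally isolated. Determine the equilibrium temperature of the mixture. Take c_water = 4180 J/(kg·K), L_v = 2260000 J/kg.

Energy conservation, ΣQ = 0:
steam→water at 100 °C releases m L_v = 0.0135×2260000 = 30510
  condensed water 100 °C→T: 56.43(T − 100)
  original water: 5559.4(T − 43.7)
5615.8 T = 30510 + 5643 + 242946 = 279099
T ≈ 49.70 °C, under the boiling point, so the assumption holds.

T_f ≈ 49.7 °C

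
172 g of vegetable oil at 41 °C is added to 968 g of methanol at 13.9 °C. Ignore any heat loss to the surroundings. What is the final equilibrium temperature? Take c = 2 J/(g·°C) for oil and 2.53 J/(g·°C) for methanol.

T_f ≈ 17.2 °C

Taking heat into each body as positive, Σ m c ΔT = 0:
172·2·(T − 41) + 968·2.53·(T − 13.9) = 0
2793 T = 48146
T = 48146 / 2793 = 17.2 °C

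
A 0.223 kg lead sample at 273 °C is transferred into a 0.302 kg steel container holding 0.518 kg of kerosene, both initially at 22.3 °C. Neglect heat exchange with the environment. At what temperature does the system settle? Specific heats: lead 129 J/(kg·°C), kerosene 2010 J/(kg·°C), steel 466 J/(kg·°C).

T_f ≈ 28.3 °C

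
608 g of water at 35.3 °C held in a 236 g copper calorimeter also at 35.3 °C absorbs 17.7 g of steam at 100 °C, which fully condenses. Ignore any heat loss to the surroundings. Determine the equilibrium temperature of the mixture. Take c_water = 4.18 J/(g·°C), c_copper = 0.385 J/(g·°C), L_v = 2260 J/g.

Let T be the final temperature. ΣQ_i = 0:
steam→water at 100 °C releases m L_v = 17.7·2260 = 40002
  condensed water 100 °C→T: 73.99(T − 100)
  original water: 2541.4(T − 35.3)
  copper cup: 236·0.385·(T − 35.3) = 90.86(T − 35.3)
2706.3 T = 40002 + 7398.6 + 92920 = 140321
T ≈ 51.85 °C (< 100 °C, so full condensation is consistent).

T_f ≈ 51.8 °C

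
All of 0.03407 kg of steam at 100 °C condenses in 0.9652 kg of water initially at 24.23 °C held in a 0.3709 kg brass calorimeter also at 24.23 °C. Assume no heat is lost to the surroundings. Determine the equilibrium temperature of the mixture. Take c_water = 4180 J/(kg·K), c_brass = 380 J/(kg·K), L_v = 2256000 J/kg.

T_f ≈ 44.5 °C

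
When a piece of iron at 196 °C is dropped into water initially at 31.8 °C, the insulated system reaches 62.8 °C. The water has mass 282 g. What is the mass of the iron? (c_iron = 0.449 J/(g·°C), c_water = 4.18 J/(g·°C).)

m ≈ 611 g

Let T be the final temperature. ΣQ_i = 0:
m×0.449×(62.8 − 196) + 282×4.18×(62.8 − 31.8) = 0
-59.81 m = -36542
m = -36542/-59.81 ≈ 611 g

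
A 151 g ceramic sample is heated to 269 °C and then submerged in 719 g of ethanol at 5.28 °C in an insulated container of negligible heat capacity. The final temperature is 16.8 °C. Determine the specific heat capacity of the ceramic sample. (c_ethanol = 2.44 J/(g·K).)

m_s c (T_s − T_f) = m_ethanol c_ethanol (T_f − T_0):
151×c×(269 − 16.8) = 719×2.44×(16.8 − 5.28)
38082 c = 20210  ⇒  c ≈ 0.5307 J/(g·K)

c ≈ 0.531 J/(g·K)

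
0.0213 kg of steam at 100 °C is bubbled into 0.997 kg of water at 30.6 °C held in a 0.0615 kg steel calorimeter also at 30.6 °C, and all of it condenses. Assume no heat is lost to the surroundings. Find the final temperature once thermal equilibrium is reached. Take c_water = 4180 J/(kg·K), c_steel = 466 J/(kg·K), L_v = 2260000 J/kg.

T_f ≈ 43.3 °C

Sum of m c ΔT and latent-heat terms is zero:
latent heat released on condensation: 0.0213·2260000 = 48138; condensed water 100 °C→T: 89.03(T − 100); water warms: 0.997·4180·(T − 30.6) = 4167.5(T − 30.6); cup: 28.66(T − 30.6)
4285.2 T = 48138 + 8903.4 + 128401 = 185443
T ≈ 43.28 °C (< 100 °C, so full condensation is consistent).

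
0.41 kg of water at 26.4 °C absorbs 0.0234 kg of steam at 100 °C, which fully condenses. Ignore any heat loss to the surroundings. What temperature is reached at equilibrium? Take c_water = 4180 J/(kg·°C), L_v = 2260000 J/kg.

T_f ≈ 59.6 °C

Heat gained plus heat lost sum to zero:
latent heat released on condensation: 0.0234·2260000 = 52884; condensed water 100 °C→T: 97.81(T − 100); original water: 1713.8(T − 26.4)
1811.6 T = 52884 + 9781.2 + 45244 = 107910
T ≈ 59.57 °C, under the boiling point, so the assumption holds.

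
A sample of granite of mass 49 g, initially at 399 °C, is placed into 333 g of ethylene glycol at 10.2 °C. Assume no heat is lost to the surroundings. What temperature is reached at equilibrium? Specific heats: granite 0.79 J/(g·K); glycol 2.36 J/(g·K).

With ΣQ=0 the equilibrium temperature is the m·c-weighted mean:
T_f = (38.71×399 + 785.88×10.2) / (38.71 + 785.88)
    = 23461 / 824.59 ≈ 28.45 °C

T_f ≈ 28.5 °C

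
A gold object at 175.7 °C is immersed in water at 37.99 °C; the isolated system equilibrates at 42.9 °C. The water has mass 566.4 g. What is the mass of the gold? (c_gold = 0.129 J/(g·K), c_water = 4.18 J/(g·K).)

m ≈ 679 g

Energy conservation, ΣQ = 0:
m×0.129×(42.9 − 175.7) + 566.4×4.18×(42.9 − 37.99) = 0
-17.13 m = -11625
m = -11625/-17.13 ≈ 678.6 g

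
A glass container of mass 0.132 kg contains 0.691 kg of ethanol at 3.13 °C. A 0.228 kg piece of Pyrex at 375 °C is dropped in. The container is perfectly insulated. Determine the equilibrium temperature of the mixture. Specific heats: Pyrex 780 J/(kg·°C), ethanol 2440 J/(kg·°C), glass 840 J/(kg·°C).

Taking heat into each body as positive, Σ m c ΔT = 0:
0.228×780×(T − 375) + 0.691×2440×(T − 3.13) + 0.132×840×(T − 3.13) = 0
(177.84 + 1686 + 110.88) T = 177.84×375 + 1686×3.13 + 110.88×3.13
T = 72314/1974.8 ≈ 36.62 °C

T_f ≈ 36.6 °C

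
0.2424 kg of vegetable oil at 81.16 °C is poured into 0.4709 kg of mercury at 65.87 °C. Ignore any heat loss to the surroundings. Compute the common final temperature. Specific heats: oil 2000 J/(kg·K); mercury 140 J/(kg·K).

T_f ≈ 79.3 °C

Set heat shed by the hot body equal to heat absorbed by the cold body:
0.2424×2000×(81.16 − T) = 0.4709×140×(T − 65.87)
484.8(81.16 − T) = 65.93(T − 65.87)
550.73 T = 43689  ⇒  T ≈ 79.33 °C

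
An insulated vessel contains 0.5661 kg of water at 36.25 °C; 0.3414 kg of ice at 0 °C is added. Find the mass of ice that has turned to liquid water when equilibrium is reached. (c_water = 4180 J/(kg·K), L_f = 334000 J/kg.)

Cooling the water to 0 °C releases 0.5661·4180·36.25 = 85778 J.
Melting all 0.3414 kg of ice would need 0.3414·334000 = 114028 J.
85778 J < 114028 J, so only part of the ice melts and the system sits at 0 °C.
m_melt = 85778 / L_f = 0.2568 kg.

m_melted ≈ 0.257 kg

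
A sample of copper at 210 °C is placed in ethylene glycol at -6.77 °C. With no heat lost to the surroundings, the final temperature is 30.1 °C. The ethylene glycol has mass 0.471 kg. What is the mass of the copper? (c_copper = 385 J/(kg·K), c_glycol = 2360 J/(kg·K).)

m ≈ 0.592 kg

Heat gained plus heat lost sum to zero:
m·385·(30.1 − 210) + 0.471·2360·(30.1 − (-6.77)) = 0
-69262 m = -40983
m = -40983/-69262 ≈ 0.5917 kg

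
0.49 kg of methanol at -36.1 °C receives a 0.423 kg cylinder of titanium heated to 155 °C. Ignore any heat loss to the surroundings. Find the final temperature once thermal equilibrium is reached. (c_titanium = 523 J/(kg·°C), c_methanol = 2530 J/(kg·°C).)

T_f ≈ -7.2 °C

Setting the total heat transfer to zero:
0.423×523×(T − 155) + 0.49×2530×(T − (-36.1)) = 0
(221.23 + 1239.7) T = 221.23×155 + 1239.7×(-36.1)
T = -10463/1460.9 ≈ -7.16 °C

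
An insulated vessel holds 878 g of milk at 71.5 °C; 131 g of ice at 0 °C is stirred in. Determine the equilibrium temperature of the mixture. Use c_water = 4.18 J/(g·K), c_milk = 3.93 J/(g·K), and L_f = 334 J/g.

Energy balance with sensible and latent terms:
fusion: m_ice L_f = 131·334 = 43754
  meltwater 0→T: 131·4.18·T = 547.58 T
  milk: 3450.5(T − 71.5)
3998.1 T = 246714 − 43754 = 202960
T ≈ 50.76 °C (positive, so assuming full melt was valid).

T_f ≈ 50.8 °C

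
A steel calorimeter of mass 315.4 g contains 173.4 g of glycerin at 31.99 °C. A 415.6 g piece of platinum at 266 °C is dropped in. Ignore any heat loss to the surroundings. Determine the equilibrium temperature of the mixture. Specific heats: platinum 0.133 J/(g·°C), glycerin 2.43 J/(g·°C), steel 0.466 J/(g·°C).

T_f ≈ 52.7 °C

T_f is the heat-capacity-weighted average of the initial temperatures:
T_f = (55.27*266 + 421.36*31.99 + 146.98*31.99) / (55.27 + 421.36 + 146.98)
    = 32884 / 623.61 ≈ 52.73 °C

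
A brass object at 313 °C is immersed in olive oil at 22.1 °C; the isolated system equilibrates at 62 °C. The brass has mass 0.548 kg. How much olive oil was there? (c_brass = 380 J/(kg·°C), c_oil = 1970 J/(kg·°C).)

Heat lost by the brass = heat gained by the oil:
0.548·380·(313 − 62) = m·1970·(62 − 22.1)
78603 m = 52268  ⇒  m ≈ 0.665 kg

m ≈ 0.665 kg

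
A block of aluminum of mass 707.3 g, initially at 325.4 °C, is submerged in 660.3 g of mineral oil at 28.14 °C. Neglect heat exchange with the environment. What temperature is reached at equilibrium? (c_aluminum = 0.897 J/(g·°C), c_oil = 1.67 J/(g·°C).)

T_f ≈ 136.7 °C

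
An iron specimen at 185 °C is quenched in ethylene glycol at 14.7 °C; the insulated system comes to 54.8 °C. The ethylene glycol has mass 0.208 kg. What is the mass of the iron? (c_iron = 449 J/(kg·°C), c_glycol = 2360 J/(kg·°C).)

m ≈ 0.337 kg

Let T be the final temperature. ΣQ_i = 0:
m·449·(54.8 − 185) + 0.208·2360·(54.8 − 14.7) = 0
-58460 m = -19684
m = -19684/-58460 ≈ 0.3367 kg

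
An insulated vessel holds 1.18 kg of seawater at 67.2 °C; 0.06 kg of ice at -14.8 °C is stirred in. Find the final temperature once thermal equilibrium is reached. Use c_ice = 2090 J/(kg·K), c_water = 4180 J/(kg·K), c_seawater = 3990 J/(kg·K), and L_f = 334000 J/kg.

T_f ≈ 59.4 °C

Heat gained plus heat lost sum to zero:
ice -14.8→0 °C: 0.06×2090×14.8 = 1855.9; fusion: m_ice L_f = 0.06×334000 = 20040; warm the meltwater: 250.8 T; seawater cools: 1.18×3990×(T − 67.2) = 4708.2(T − 67.2)
4959 T = 316391 − 21896 = 294495
T ≈ 59.39 °C. Since T > 0 °C, the all-ice-melts assumption holds.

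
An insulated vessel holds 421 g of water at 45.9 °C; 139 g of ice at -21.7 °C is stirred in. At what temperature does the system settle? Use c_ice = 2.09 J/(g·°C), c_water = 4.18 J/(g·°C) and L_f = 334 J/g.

T_f ≈ 12.0 °C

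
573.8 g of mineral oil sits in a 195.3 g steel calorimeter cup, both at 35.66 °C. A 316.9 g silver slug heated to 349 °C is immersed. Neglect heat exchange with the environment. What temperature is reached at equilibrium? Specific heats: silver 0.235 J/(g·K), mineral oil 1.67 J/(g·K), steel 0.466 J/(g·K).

T_f ≈ 56.4 °C

Conservation of energy gives ΣQ = 0:
316.9·0.235·(T − 349) + 573.8·1.67·(T − 35.66) + 195.3·0.466·(T − 35.66) = 0
74.47(T − 349) + 958.25(T − 35.66) + 91.01(T − 35.66) = 0
(74.47 + 958.25 + 91.01) T = 74.47·349 + 958.25·35.66 + 91.01·35.66
T ≈ 56.43 °C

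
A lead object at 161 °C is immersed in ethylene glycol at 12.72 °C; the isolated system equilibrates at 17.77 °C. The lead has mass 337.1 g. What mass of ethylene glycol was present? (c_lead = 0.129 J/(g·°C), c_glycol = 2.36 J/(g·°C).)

m ≈ 523 g

Heat gained plus heat lost sum to zero:
337.1·0.129·(17.77 − 161) + m·2.36·(17.77 − 12.72) = 0
11.92 m = 6228.5
m = 6228.5/11.92 ≈ 522.6 g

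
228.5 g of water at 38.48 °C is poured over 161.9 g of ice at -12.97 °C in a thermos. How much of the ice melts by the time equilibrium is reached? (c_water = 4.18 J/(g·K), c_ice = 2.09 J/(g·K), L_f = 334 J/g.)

Cooling the water to 0 °C releases 228.5×4.18×38.48 = 36753 J.
Of that, 161.9×2.09×12.97 = 4388.7 J goes to bring the ice to 0 °C, leaving 32365 J.
Melting all 161.9 g of ice would need 161.9×334 = 54075 J.
32365 J < 54075 J, so only part of the ice melts and the system sits at 0 °C.
m_melt = 32365 / L_f = 96.9 g.

m_melted ≈ 96.9 g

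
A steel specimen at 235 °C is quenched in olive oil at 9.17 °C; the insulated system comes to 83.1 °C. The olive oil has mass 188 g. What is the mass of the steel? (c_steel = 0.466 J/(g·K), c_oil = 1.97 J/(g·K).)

m ≈ 387 g

Heat lost by the steel = heat gained by the oil:
m·0.466·(235 − 83.1) = 188·1.97·(83.1 − 9.17)
70.79 m = 27381  ⇒  m ≈ 386.8 g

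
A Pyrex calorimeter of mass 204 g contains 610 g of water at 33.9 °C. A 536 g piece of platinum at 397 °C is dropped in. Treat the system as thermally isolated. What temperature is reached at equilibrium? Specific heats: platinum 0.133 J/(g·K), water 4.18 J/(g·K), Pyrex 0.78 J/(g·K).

T_f ≈ 43.2 °C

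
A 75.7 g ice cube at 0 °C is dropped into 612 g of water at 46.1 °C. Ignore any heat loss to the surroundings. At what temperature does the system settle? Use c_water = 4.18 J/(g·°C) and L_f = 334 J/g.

T_f ≈ 32.2 °C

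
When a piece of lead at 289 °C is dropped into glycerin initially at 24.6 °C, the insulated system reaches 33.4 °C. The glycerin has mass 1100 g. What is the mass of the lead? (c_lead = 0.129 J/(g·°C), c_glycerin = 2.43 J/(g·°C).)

m ≈ 713 g

Taking heat into each body as positive, Σ m c ΔT = 0:
m·0.129·(33.4 − 289) + 1100·2.43·(33.4 − 24.6) = 0
-32.97 m = -23522
m = -23522/-32.97 ≈ 713.4 g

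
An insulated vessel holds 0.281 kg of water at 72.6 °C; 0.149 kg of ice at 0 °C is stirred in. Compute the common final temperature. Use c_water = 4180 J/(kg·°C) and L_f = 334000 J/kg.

Energy balance with sensible and latent terms:
fusion: m_ice L_f = 0.149×334000 = 49766; meltwater 0→T: 0.149×4180×T = 622.82 T; water cools: 0.281×4180×(T − 72.6) = 1174.6(T − 72.6)
1797.4 T = 85275 − 49766 = 35509
T ≈ 19.76 °C — above 0 °C, consistent with complete melting.

T_f ≈ 19.8 °C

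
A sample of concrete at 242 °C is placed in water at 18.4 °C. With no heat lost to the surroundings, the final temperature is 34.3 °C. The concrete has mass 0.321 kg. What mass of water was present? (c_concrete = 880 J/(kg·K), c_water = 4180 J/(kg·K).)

m ≈ 0.883 kg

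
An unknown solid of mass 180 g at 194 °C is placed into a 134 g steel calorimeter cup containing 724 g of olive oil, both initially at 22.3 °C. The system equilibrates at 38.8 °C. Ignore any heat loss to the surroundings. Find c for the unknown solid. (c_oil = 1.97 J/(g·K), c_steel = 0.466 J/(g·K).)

Taking heat into each body as positive, Σ m c ΔT = 0:
180×c×(38.8 − 194) + 724×1.97×(38.8 − 22.3) + 134×0.466×(38.8 − 22.3) = 0
-27936 c = -24564
c = -24564/-27936 ≈ 0.8793 J/(g·K)

c ≈ 0.879 J/(g·K)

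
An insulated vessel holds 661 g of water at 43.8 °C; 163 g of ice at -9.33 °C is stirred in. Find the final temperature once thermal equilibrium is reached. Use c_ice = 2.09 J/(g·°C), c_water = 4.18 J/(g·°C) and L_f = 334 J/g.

T_f ≈ 18.4 °C

Energy conservation, ΣQ = 0:
warm ice to 0 °C: 163×2.09×(0 − (-9.33)) = 3178.5
  latent heat to melt: 163×334 = 54442
  warm the meltwater: 681.34 T
  water cools: 661×4.18×(T − 43.8) = 2763(T − 43.8)
3444.3 T = 121019 − 57620 = 63398
T ≈ 18.41 °C. Since T > 0 °C, the all-ice-melts assumption holds.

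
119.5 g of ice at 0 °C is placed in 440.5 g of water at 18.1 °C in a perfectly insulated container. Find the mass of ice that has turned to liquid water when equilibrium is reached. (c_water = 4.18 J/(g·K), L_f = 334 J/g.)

Water can give up m c ΔT = 440.5·4.18·18.1 = 33327 J before reaching 0 °C.
Fully melting the ice requires m_ice L_f = 119.5·334 = 39913 J.
Since 33327 < 39913 J, not all the ice melts; equilibrium is at 0 °C.
Mass melted = 33327/334 ≈ 99.78 g.

m_melted ≈ 99.8 g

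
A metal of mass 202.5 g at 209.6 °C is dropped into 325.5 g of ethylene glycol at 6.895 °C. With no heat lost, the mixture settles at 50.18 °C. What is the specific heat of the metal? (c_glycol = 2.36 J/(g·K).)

Net heat exchanged in the isolated system is zero:
202.5×c×(50.18 − 209.6) + 325.5×2.36×(50.18 − 6.895) = 0
-32283 c = -33251
c = -33251/-32283 ≈ 1.03 J/(g·K)

c ≈ 1.03 J/(g·K)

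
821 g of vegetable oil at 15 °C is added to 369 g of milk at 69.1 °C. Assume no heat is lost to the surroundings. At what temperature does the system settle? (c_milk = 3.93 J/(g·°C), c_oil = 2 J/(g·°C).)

Energy conservation, ΣQ = 0:
369·3.93·(T − 69.1) + 821·2·(T − 15) = 0
1450.2(T − 69.1) + 1642(T − 15) = 0
3092.2 T = 124837
T ≈ 40.37 °C

T_f ≈ 40.4 °C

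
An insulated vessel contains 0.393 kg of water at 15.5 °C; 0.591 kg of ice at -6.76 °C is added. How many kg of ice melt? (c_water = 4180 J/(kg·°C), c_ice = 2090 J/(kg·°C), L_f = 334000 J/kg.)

Water can give up m c ΔT = 0.393·4180·15.5 = 25462 J before reaching 0 °C.
Of that, 0.591·2090·6.76 = 8349.9 J goes to bring the ice to 0 °C, leaving 17113 J.
Melting all 0.591 kg of ice would need 0.591·334000 = 197394 J.
Since 17113 < 197394 J, not all the ice melts; equilibrium is at 0 °C.
Mass melted = 17113/334000 ≈ 0.05124 kg.

m_melted ≈ 0.0512 kg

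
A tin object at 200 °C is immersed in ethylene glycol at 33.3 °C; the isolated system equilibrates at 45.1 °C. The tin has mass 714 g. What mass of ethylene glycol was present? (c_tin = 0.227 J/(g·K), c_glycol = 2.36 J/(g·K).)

m ≈ 902 g

Energy conservation, ΣQ = 0:
714×0.227×(45.1 − 200) + m×2.36×(45.1 − 33.3) = 0
27.85 m = 25106
m = 25106/27.85 ≈ 901.5 g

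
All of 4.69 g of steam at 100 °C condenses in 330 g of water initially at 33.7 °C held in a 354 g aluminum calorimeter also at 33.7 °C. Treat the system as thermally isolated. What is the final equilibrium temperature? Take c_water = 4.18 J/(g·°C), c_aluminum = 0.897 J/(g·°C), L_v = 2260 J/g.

Sum of m c ΔT and latent-heat terms is zero:
steam→water at 100 °C releases m L_v = 4.69·2260 = 10599; condensed water 100 °C→T: 19.6(T − 100); water warms: 330·4.18·(T − 33.7) = 1379.4(T − 33.7); aluminum cup: 354·0.897·(T − 33.7) = 317.54(T − 33.7)
1716.5 T = 10599 + 1960.4 + 57187 = 69747
T ≈ 40.63 °C, under the boiling point, so the assumption holds.

T_f ≈ 40.6 °C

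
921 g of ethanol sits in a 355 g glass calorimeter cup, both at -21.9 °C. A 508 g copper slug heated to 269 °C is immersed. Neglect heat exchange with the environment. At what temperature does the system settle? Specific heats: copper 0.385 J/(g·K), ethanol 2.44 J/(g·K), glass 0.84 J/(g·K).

T_f ≈ -1.1 °C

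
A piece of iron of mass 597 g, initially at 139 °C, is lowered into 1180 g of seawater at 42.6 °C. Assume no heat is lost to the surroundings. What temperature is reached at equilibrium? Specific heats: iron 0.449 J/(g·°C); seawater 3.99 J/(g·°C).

T_f ≈ 47.8 °C

Setting the total heat transfer to zero:
597·0.449·(T − 139) + 1180·3.99·(T − 42.6) = 0
4976.3 T = 237829
T ≈ 47.79 °C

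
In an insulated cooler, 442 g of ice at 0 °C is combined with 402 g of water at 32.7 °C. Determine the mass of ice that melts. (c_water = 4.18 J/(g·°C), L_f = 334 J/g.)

Cooling the water to 0 °C releases 402·4.18·32.7 = 54948 J.
To melt every bit of ice: 442·334 = 147628 J.
Since 54948 < 147628 J, not all the ice melts; equilibrium is at 0 °C.
m_melted·334 = 54948  ⇒  m_melted ≈ 164.5 g.

m_melted ≈ 165 g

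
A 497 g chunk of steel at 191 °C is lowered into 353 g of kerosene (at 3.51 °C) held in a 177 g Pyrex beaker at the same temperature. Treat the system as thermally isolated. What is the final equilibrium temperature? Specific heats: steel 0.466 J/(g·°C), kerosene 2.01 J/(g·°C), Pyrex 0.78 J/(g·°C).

T_f ≈ 43.7 °C

Heat gained plus heat lost sum to zero:
497×0.466×(T − 191) + 353×2.01×(T − 3.51) + 177×0.78×(T − 3.51) = 0
231.6(T − 191) + 709.53(T − 3.51) + 138.06(T − 3.51) = 0
1079.2 T = 47211
T = 47211/1079.2 ≈ 43.75 °C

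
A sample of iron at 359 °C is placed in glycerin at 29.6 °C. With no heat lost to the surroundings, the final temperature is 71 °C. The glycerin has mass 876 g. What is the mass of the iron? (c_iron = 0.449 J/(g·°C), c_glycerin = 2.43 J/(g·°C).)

m ≈ 682 g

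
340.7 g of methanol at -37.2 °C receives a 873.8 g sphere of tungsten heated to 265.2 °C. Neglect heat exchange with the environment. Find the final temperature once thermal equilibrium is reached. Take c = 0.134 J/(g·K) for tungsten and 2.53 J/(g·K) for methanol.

T_f ≈ -1.0 °C

T_f = Σ m_i c_i T_i / Σ m_i c_i:
T_f = (117.09*265.2 + 861.97*(-37.2)) / (117.09 + 861.97)
    = -1013.3 / 979.06 ≈ -1.03 °C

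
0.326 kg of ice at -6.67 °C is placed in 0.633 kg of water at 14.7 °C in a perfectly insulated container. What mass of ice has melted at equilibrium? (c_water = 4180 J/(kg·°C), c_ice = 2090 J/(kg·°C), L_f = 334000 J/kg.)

m_melted ≈ 0.103 kg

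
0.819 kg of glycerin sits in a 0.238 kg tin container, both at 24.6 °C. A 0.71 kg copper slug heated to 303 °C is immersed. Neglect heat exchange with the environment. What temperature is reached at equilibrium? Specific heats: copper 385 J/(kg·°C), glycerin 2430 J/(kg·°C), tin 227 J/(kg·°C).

Energy conservation, ΣQ = 0:
0.71*385*(T − 303) + 0.819*2430*(T − 24.6) + 0.238*227*(T − 24.6) = 0
273.35(T − 303) + 1990.2(T − 24.6) + 54.03(T − 24.6) = 0
(273.35 + 1990.2 + 54.03) T = 273.35*303 + 1990.2*24.6 + 54.03*24.6
T = 133112 / 2317.5 = 57.4 °C

T_f ≈ 57.4 °C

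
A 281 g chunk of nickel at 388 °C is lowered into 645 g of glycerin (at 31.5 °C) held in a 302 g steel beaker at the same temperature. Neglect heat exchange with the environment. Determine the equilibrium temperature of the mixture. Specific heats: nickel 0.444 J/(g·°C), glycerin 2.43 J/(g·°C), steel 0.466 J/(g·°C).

T_f ≈ 55.8 °C

Let T be the final temperature. ΣQ_i = 0:
281*0.444*(T − 388) + 645*2.43*(T − 31.5) + 302*0.466*(T − 31.5) = 0
(124.76 + 1567.4 + 140.73) T = 124.76*388 + 1567.4*31.5 + 140.73*31.5
T = 102213/1832.8 ≈ 55.77 °C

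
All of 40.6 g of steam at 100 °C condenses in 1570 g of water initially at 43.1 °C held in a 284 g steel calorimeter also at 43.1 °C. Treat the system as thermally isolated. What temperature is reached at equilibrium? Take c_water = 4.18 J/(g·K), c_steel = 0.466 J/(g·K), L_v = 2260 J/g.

T_f ≈ 57.9 °C

Let T be the final temperature. ΣQ_i = 0:
condense steam: −40.6·2260 = −91756; condensed water 100 °C→T: 169.71(T − 100); water warms: 1570·4.18·(T − 43.1) = 6562.6(T − 43.1); steel cup: 284·0.466·(T − 43.1) = 132.34(T − 43.1)
6864.7 T = 91756 + 16971 + 288552 = 397279
T ≈ 57.87 °C — below 100 °C, confirming all the steam condensed.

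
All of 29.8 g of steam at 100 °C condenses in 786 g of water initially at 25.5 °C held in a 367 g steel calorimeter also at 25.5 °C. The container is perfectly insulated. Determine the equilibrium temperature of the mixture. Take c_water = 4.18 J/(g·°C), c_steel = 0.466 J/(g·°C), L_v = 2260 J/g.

Net heat exchanged in the isolated system is zero:
steam→water at 100 °C releases m L_v = 29.8×2260 = 67348
  condensed water 100 °C→T: 124.56(T − 100)
  original water: 3285.5(T − 25.5)
  cup: 171.02(T − 25.5)
3581.1 T = 67348 + 12456 + 88141 = 167945
T ≈ 46.90 °C — below 100 °C, confirming all the steam condensed.

T_f ≈ 46.9 °C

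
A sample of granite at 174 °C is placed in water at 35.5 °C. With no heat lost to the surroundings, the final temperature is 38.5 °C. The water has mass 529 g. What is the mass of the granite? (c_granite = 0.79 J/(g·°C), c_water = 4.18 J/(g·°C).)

m ≈ 62 g

|Q_granite| = |Q_water|:
m·0.79·(174 − 38.5) = 529·4.18·(38.5 − 35.5)
107.05 m = 6633.7  ⇒  m ≈ 61.97 g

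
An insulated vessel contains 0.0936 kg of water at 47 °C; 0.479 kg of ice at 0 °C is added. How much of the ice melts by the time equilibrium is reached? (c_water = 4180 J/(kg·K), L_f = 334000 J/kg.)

m_melted ≈ 0.0551 kg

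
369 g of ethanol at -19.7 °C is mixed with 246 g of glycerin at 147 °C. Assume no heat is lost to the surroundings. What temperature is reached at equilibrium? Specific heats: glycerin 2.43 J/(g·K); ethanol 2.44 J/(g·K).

T_f ≈ 46.8 °C

Energy conservation, ΣQ = 0:
246·2.43·(T − 147) + 369·2.44·(T − (-19.7)) = 0
597.78(T − 147) + 900.36(T − (-19.7)) = 0
1498.1 T = 70137
T ≈ 46.82 °C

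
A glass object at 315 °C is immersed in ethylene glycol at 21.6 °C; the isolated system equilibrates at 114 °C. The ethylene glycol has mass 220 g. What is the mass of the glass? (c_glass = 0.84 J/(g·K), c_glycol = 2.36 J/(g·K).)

m ≈ 284 g

Let T be the final temperature. ΣQ_i = 0:
m·0.84·(114 − 315) + 220·2.36·(114 − 21.6) = 0
-168.84 m = -47974
m = -47974/-168.84 ≈ 284.1 g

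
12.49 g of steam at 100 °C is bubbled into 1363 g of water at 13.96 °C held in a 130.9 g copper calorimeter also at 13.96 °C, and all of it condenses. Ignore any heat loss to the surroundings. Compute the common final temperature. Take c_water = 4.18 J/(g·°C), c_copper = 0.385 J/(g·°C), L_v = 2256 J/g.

Setting the total heat transfer to zero:
steam→water at 100 °C releases m L_v = 12.49×2256 = 28177
  condensed water 100 °C→T: 52.21(T − 100)
  water warms: 1363×4.18×(T − 13.96) = 5697.3(T − 13.96)
  cup: 50.4(T − 13.96)
5799.9 T = 28177 + 5220.8 + 80238 = 113637
T ≈ 19.59 °C (< 100 °C, so full condensation is consistent).

T_f ≈ 19.6 °C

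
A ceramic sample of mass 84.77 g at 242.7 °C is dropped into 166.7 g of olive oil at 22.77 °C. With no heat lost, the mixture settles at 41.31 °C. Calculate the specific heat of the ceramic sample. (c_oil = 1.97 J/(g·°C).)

Heat lost by the ceramic sample = heat gained by the oil:
84.77×c×(242.7 − 41.31) = 166.7×1.97×(41.31 − 22.77)
17072 c = 6088.5  ⇒  c ≈ 0.3566 J/(g·°C)

c ≈ 0.357 J/(g·°C)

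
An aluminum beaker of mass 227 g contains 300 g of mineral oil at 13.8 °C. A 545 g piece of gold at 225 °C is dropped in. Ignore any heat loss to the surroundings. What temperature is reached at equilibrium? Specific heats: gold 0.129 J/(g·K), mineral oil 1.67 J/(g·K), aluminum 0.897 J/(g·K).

T_f ≈ 33.0 °C

Let T be the final temperature. ΣQ_i = 0:
545·0.129·(T − 225) + 300·1.67·(T − 13.8) + 227·0.897·(T − 13.8) = 0
70.31(T − 225) + 501(T − 13.8) + 203.62(T − 13.8) = 0
(70.31 + 501 + 203.62) T = 70.31·225 + 501·13.8 + 203.62·13.8
T = 25542/774.92 ≈ 32.96 °C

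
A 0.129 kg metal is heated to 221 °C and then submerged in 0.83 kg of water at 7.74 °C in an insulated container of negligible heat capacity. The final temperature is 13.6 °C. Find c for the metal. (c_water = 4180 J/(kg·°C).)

c ≈ 760 J/(kg·°C)

Heat lost by the metal = heat gained by the water:
0.129×c×(221 − 13.6) = 0.83×4180×(13.6 − 7.74)
26.75 c = 20331  ⇒  c ≈ 759.9 J/(kg·°C)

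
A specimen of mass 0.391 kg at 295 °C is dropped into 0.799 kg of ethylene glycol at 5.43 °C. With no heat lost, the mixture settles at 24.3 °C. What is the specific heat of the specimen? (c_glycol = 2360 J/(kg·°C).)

Setting the total heat transfer to zero:
0.391×c×(24.3 − 295) + 0.799×2360×(24.3 − 5.43) = 0
-105.84 c = -35582
c = -35582/-105.84 ≈ 336.2 J/(kg·°C)

c ≈ 336 J/(kg·°C)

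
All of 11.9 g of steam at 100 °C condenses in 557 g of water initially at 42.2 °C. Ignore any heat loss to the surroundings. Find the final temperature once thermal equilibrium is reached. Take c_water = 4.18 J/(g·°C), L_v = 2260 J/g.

T_f ≈ 54.7 °C

Setting the total heat transfer to zero:
steam→water at 100 °C releases m L_v = 11.9×2260 = 26894
  condensed water 100 °C→T: 49.74(T − 100)
  original water: 2328.3(T − 42.2)
2378 T = 26894 + 4974.2 + 98253 = 130121
T ≈ 54.72 °C, under the boiling point, so the assumption holds.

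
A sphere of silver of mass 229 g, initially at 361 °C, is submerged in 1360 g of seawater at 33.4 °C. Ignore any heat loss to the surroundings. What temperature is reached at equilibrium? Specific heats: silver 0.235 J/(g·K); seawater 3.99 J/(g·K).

T_f is the heat-capacity-weighted average of the initial temperatures:
T_f = (53.81×361 + 5426.4×33.4) / (53.81 + 5426.4)
    = 200669 / 5480.2 ≈ 36.62 °C

T_f ≈ 36.6 °C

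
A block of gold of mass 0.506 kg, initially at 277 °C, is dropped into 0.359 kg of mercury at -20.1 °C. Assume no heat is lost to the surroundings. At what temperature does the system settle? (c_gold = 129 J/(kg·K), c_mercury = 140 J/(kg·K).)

T_f ≈ 147.8 °C

Set heat shed by the hot body equal to heat absorbed by the cold body:
0.506*129*(277 − T) = 0.359*140*(T − (-20.1))
65.27(277 − T) = 50.26(T − (-20.1))
115.53 T = 17071  ⇒  T ≈ 147.75 °C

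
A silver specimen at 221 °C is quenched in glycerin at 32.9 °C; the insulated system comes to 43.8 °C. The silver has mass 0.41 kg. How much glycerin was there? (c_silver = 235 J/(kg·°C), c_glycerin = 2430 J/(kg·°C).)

m ≈ 0.645 kg

Heat gained plus heat lost sum to zero:
0.41×235×(43.8 − 221) + m×2430×(43.8 − 32.9) = 0
26487 m = 17073
m = 17073/26487 ≈ 0.6446 kg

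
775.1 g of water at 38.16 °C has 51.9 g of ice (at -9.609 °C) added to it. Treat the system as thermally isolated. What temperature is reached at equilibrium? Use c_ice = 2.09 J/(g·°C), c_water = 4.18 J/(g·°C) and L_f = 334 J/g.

Heat gained plus heat lost sum to zero:
ice -9.609→0 °C: 51.9×2.09×9.609 = 1042.3; melt ice: 51.9×334 = 17335; warm the meltwater: 216.94 T; water: 3239.9(T − 38.16)
3456.9 T = 123635 − 18377 = 105258
T ≈ 30.45 °C (positive, so assuming full melt was valid).

T_f ≈ 30.4 °C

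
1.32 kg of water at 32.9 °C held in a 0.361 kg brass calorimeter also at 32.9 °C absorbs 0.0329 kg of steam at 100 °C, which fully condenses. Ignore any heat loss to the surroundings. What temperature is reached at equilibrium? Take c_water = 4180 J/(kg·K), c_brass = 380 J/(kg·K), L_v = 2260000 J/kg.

T_f ≈ 47.3 °C

Sum of m c ΔT and latent-heat terms is zero:
condense steam: −0.0329·2260000 = −74354
  condensed water 100 °C→T: 137.52(T − 100)
  original water: 5517.6(T − 32.9)
  cup: 137.18(T − 32.9)
5792.3 T = 74354 + 13752 + 186042 = 274148
T ≈ 47.33 °C — below 100 °C, confirming all the steam condensed.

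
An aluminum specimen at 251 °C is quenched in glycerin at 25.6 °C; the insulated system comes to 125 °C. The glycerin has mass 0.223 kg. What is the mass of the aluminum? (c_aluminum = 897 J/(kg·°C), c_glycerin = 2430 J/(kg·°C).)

m ≈ 0.477 kg

Net heat exchanged in the isolated system is zero:
m×897×(125 − 251) + 0.223×2430×(125 − 25.6) = 0
-113022 m = -53864
m = -53864/-113022 ≈ 0.4766 kg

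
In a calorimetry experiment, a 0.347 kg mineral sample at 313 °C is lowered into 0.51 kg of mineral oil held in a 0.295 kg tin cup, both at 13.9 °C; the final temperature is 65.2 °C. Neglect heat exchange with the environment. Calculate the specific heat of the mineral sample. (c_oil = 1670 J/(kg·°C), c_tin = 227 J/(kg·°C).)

c ≈ 548 J/(kg·°C)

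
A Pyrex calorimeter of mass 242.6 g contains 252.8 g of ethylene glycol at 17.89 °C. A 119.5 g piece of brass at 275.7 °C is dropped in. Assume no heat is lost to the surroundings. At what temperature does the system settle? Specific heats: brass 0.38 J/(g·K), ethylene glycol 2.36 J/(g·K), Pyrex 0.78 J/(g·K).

With ΣQ=0 the equilibrium temperature is the m·c-weighted mean:
T_f = (45.41×275.7 + 596.61×17.89 + 189.23×17.89) / (45.41 + 596.61 + 189.23)
    = 26578 / 831.25 ≈ 31.97 °C

T_f ≈ 32.0 °C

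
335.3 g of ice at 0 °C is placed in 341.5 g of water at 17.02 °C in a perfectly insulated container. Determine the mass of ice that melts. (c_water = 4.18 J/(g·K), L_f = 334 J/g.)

m_melted ≈ 72.7 g

Cooling the water to 0 °C releases 341.5×4.18×17.02 = 24296 J.
To melt every bit of ice: 335.3×334 = 111990 J.
24296 J < 111990 J, so only part of the ice melts and the system sits at 0 °C.
m_melted×334 = 24296  ⇒  m_melted ≈ 72.74 g.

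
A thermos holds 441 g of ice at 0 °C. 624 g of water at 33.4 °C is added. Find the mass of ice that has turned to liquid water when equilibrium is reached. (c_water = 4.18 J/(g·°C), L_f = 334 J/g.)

m_melted ≈ 261 g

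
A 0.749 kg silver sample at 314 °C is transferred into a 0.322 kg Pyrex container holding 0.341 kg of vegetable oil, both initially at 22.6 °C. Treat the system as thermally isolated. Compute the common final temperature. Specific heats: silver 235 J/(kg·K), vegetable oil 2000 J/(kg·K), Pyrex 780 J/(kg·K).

T_f ≈ 68.8 °C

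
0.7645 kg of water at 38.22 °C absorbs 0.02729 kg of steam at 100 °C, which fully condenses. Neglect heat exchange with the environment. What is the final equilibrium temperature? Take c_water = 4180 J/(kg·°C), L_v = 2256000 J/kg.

T_f ≈ 59.0 °C

Setting the total heat transfer to zero:
steam→water at 100 °C releases m L_v = 0.02729·2256000 = 61566; condensed water 100 °C→T: 114.07(T − 100); original water: 3195.6(T − 38.22)
3309.7 T = 61566 + 11407 + 122136 = 195110
T ≈ 58.95 °C, under the boiling point, so the assumption holds.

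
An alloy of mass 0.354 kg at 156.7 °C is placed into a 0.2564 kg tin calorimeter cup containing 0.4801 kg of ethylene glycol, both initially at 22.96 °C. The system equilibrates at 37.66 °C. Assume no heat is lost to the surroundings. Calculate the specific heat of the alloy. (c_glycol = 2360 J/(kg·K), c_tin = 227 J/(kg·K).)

c ≈ 416 J/(kg·K)

Let T be the final temperature. ΣQ_i = 0:
0.354·c·(37.66 − 156.7) + 0.4801·2360·(37.66 − 22.96) + 0.2564·227·(37.66 − 22.96) = 0
-42.14 c = -17511
c = -17511/-42.14 ≈ 415.5 J/(kg·K)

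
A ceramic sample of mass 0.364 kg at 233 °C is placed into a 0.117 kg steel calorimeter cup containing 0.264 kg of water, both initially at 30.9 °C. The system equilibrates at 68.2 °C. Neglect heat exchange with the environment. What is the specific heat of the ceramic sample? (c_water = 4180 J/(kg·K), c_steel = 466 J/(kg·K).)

Setting the total heat transfer to zero:
0.364·c·(68.2 − 233) + 0.264·4180·(68.2 − 30.9) + 0.117·466·(68.2 − 30.9) = 0
-59.99 c = -43195
c = -43195/-59.99 ≈ 720.1 J/(kg·K)

c ≈ 720 J/(kg·K)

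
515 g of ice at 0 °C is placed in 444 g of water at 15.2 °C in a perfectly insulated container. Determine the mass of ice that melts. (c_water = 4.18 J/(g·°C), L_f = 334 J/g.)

Heat available from the water dropping to 0 °C: 444×4.18×15.2 = 28210 J.
To melt every bit of ice: 515×334 = 172010 J.
28210 J < 172010 J, so only part of the ice melts and the system sits at 0 °C.
m_melt = 28210 / L_f = 84.46 g.

m_melted ≈ 84.5 g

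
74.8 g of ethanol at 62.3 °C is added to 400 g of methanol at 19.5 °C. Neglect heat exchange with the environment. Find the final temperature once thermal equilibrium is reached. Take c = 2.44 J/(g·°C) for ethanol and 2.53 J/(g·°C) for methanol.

T_f ≈ 26.0 °C

Setting the total heat transfer to zero:
74.8×2.44×(T − 62.3) + 400×2.53×(T − 19.5) = 0
182.51(T − 62.3) + 1012(T − 19.5) = 0
(182.51 + 1012) T = 182.51×62.3 + 1012×19.5
T = 31104/1194.5 ≈ 26.04 °C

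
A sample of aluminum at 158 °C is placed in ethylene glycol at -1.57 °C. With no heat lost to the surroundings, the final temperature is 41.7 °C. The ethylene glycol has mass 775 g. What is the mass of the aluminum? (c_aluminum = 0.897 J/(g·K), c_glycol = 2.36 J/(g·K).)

Let T be the final temperature. ΣQ_i = 0:
m×0.897×(41.7 − 158) + 775×2.36×(41.7 − (-1.57)) = 0
-104.32 m = -79141
m = -79141/-104.32 ≈ 758.6 g

m ≈ 759 g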